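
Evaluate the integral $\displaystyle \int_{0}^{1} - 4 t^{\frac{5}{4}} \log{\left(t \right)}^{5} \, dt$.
$\frac{655360}{177147}$

Start from the elementary integral
$$J(a) = \int_{0}^{1} - 4 t^{a} \, dt = - \frac{4}{a + 1}.$$

Differentiating under the integral sign brings down a factor of $\ln t$:
$$\frac{dJ}{da} = \int_{0}^{1} - 4 t^{a} \log{\left(t \right)} \, dt = \frac{4}{\left(a + 1\right)^{2}}.$$

Repeating $5$ times in total — each differentiation brings down another $\ln t$ — gives
$$\frac{d^{5}J}{da^{5}} = \int_{0}^{1} - 4 t^{a} \log{\left(t \right)}^{5} \, dt = \frac{480}{\left(a + 1\right)^{6}},$$
and the integrand here is exactly the target integrand, so $I = \frac{480}{\left(a + 1\right)^{6}}$.

Setting $a = \frac{5}{4}$:
$$I = \frac{655360}{177147}.$$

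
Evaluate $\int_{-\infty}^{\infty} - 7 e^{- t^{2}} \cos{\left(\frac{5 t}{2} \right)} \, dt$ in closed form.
$- \frac{7 \sqrt{\pi}}{e^{\frac{25}{16}}}$

Treat the cosine frequency as a parameter and define $I(b) = \int_{-\infty}^{\infty} - 7 e^{- t^{2}} \cos{\left(b t \right)} \, dt$.

Differentiating under the integral sign,
$$I'(b) = \int_{-\infty}^{\infty} 7 t e^{- t^{2}} \sin{\left(b t \right)} \, dt.$$

Integrate $\int_{-\infty}^{\infty} t \sin(b t)\, e^{- t^{2}}\, dt$ by parts with $u = \sin(b t)$ and $dv = t\, e^{- t^{2}}\, dt$, giving $v = - \frac{e^{- t^{2}}}{2}$. The boundary term vanishes and
$$\int_{-\infty}^{\infty} t \sin(b t)\, e^{- t^{2}}\, dt = \frac{b}{2} \int_{-\infty}^{\infty} \cos(b t)\, e^{- t^{2}}\, dt,$$
so $I'(b) = - \frac{b}{2}\, I(b)$.

This is a separable first-order ODE; solving with the initial condition $I(0) = \int_{-\infty}^{\infty} - 7 e^{- t^{2}}\,dt = - 7 \sqrt{\pi}$ gives
$$I(b) = - 7 \sqrt{\pi} e^{- \frac{b^{2}}{4}}.$$

Setting $b = \frac{5}{2}$:
$$I = - \frac{7 \sqrt{\pi}}{e^{\frac{25}{16}}}.$$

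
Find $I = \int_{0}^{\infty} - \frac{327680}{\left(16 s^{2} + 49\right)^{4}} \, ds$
$- \frac{12800 \pi}{823543}$

Recall the elementary integral
$$J(a) = \int_{0}^{\infty} - \frac{5}{a^{2} + s^{2}} \, ds = - \frac{5 \pi}{2 a}.$$

Differentiating under the integral sign with respect to $a$,
$$\frac{dJ}{da} = \int_{0}^{\infty} \frac{10 a}{\left(a^{2} + s^{2}\right)^{2}} \, ds = \frac{5 \pi}{2 a^{2}},$$
so $\int_{0}^{\infty} - \frac{5}{\left(a^{2} + s^{2}\right)^{2}} \, ds = - \frac{5 \pi}{4 a^{3}}$.

Repeating — each differentiation of $1/(s^2+a^2)^j$ produces $-2ja/(s^2+a^2)^{j+1}$ — and dividing through by $-2ja$ at each step yields, after $3$ differentiations in total,
$$\int_{0}^{\infty} - \frac{5}{\left(a^{2} + s^{2}\right)^{4}} \, ds = - \frac{25 \pi}{32 a^{7}}.$$

Setting $a = \frac{7}{4}$:
$$I = - \frac{12800 \pi}{823543}.$$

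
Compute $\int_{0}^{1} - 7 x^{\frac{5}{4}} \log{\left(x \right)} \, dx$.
$\frac{112}{81}$

Begin with the known integral
$$J(a) = \int_{0}^{1} - 7 x^{a} \, dx = - \frac{7}{a + 1}.$$

Differentiating under the integral sign brings down a factor of $\ln x$:
$$\frac{dJ}{da} = \int_{0}^{1} - 7 x^{a} \log{\left(x \right)} \, dx = \frac{7}{\left(a + 1\right)^{2}}.$$

The integral on the left is $I$, so $I = \frac{7}{\left(a + 1\right)^{2}}$.

Setting $a = \frac{5}{4}$:
$$I = \frac{112}{81}.$$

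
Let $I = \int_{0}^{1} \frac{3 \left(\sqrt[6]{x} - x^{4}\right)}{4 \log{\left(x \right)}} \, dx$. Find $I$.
$\log{\left(\frac{\sqrt[4]{30} \cdot 7^{\frac{3}{4}}}{30} \right)}$

Replace the exponent $4$ by a parameter $a$: let $I(a) = \int_{0}^{1} \frac{3 \left(\sqrt[6]{x} - x^{a}\right)}{4 \log{\left(x \right)}} \, dx$.

Since $\dfrac{\partial}{\partial a}\,x^{a} = x^{a} \ln x$, the $\ln x$ in the denominator cancels and
$$\frac{dI}{da} = \int_{0}^{1} - \frac{3}{4} x^{a} \, dx = - \frac{3}{4} \left[\frac{x^{a+1}}{a+1}\right]_0^1 = - \frac{3}{4 a + 4}.$$

Integrating with respect to $a$ gives $I(a) = - \frac{3 \log{\left(a + 1 \right)}}{4} - \frac{3 \log{\left(6 \right)}}{4} + \frac{3 \log{\left(7 \right)}}{4} + C$.

At $a = \frac{1}{6}$ the integrand is identically $0$, so $I(\frac{1}{6}) = 0$. The closed form gives $0$, hence $C = 0$.

Setting $a = 4$:
$$I = \log{\left(\frac{\sqrt[4]{30} \cdot 7^{\frac{3}{4}}}{30} \right)}.$$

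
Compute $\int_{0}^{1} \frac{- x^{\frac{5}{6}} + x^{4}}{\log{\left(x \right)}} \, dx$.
$\log{\left(\frac{30}{11} \right)}$

Consider the one-parameter family: let $I(a) = \int_{0}^{1} \frac{- x^{\frac{5}{6}} + x^{a}}{\log{\left(x \right)}} \, dx$.

Since $\dfrac{\partial}{\partial a}\,x^{a} = x^{a} \ln x$, the $\ln x$ in the denominator cancels and
$$\frac{dI}{da} = \int_{0}^{1} x^{a} \, dx = \left[\frac{x^{a+1}}{a+1}\right]_0^1 = \frac{1}{a + 1}.$$

Integrating with respect to $a$ gives $I(a) = \log{\left(\frac{6 a}{11} + \frac{6}{11} \right)} + C$.

At $a = \frac{5}{6}$ the integrand is identically $0$, so $I(\frac{5}{6}) = 0$. The closed form gives $0$, hence $C = 0$.

Setting $a = 4$:
$$I = \log{\left(\frac{30}{11} \right)}.$$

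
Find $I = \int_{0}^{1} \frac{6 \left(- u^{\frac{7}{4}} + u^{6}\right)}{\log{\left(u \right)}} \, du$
$\log{\left(\frac{481890304}{1771561} \right)}$

Consider the one-parameter family: let $I(a) = \int_{0}^{1} \frac{6 \left(- u^{\frac{7}{4}} + u^{a}\right)}{\log{\left(u \right)}} \, du$.

Since $\dfrac{\partial}{\partial a}\,u^{a} = u^{a} \ln u$, the $\ln u$ in the denominator cancels and
$$\frac{dI}{da} = \int_{0}^{1} 6 u^{a} \, du = 6 \left[\frac{u^{a+1}}{a+1}\right]_0^1 = \frac{6}{a + 1}.$$

Integrating with respect to $a$ gives $I(a) = \log{\left(\frac{4096 \left(a + 1\right)^{6}}{1771561} \right)} + C$.

At $a = \frac{7}{4}$ the integrand is identically $0$, so $I(\frac{7}{4}) = 0$. The closed form gives $0$, hence $C = 0$.

Setting $a = 6$:
$$I = \log{\left(\frac{481890304}{1771561} \right)}.$$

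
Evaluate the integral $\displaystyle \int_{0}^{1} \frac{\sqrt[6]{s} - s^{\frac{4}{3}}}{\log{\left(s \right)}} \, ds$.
$- \log{\left(2 \right)}$

Introduce a parameter $a$ in the exponent: let $I(a) = \int_{0}^{1} \frac{- s^{\frac{4}{3}} + s^{a}}{\log{\left(s \right)}} \, ds$.

Since $\dfrac{\partial}{\partial a}\,s^{a} = s^{a} \ln s$, the $\ln s$ in the denominator cancels and
$$\frac{dI}{da} = \int_{0}^{1} s^{a} \, ds = \left[\frac{s^{a+1}}{a+1}\right]_0^1 = \frac{1}{a + 1}.$$

Integrating with respect to $a$ gives $I(a) = \log{\left(\frac{3 a}{7} + \frac{3}{7} \right)} + C$.

At $a = \frac{4}{3}$ the integrand is identically $0$, so $I(\frac{4}{3}) = 0$. The closed form gives $0$, hence $C = 0$.

Setting $a = \frac{1}{6}$:
$$I = - \log{\left(2 \right)}.$$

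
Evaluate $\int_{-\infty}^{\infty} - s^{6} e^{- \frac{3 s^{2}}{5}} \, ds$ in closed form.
$- \frac{625 \sqrt{15} \sqrt{\pi}}{216}$

Start from the elementary integral
$$J(a) = \int_{-\infty}^{\infty} - e^{- a s^{2}} \, ds = - \frac{\sqrt{\pi}}{\sqrt{a}}.$$

Differentiating under the integral sign brings down a factor of $(-s^2)$:
$$\frac{dJ}{da} = \int_{-\infty}^{\infty} s^{2} e^{- a s^{2}} \, ds = \frac{\sqrt{\pi}}{2 a^{\frac{3}{2}}}.$$

Repeating $3$ times in total — each differentiation brings down another $(-s^2)$ — gives
$$\frac{d^{3}J}{da^{3}} = \int_{-\infty}^{\infty} s^{6} e^{- a s^{2}} \, ds = \frac{15 \sqrt{\pi}}{8 a^{\frac{7}{2}}},$$
and the integrand here is $(-1)^{3}$ times the target integrand, so $I = (-1)^{3}\,\frac{d^{3}J}{da^{3}} = - \frac{15 \sqrt{\pi}}{8 a^{\frac{7}{2}}}$.

Setting $a = \frac{3}{5}$:
$$I = - \frac{625 \sqrt{15} \sqrt{\pi}}{216}.$$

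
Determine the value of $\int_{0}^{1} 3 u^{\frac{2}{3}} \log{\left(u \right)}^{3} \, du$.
$- \frac{1458}{625}$

Consider the simpler parametrised integral
$$J(a) = \int_{0}^{1} 3 u^{a} \, du = \frac{3}{a + 1}.$$

Differentiating under the integral sign brings down a factor of $\ln u$:
$$\frac{dJ}{da} = \int_{0}^{1} 3 u^{a} \log{\left(u \right)} \, du = - \frac{3}{\left(a + 1\right)^{2}}.$$

Repeating $3$ times in total — each differentiation brings down another $\ln u$ — gives
$$\frac{d^{3}J}{da^{3}} = \int_{0}^{1} 3 u^{a} \log{\left(u \right)}^{3} \, du = - \frac{18}{\left(a + 1\right)^{4}},$$
and the integrand here is exactly the target integrand, so $I = - \frac{18}{\left(a + 1\right)^{4}}$.

Setting $a = \frac{2}{3}$:
$$I = - \frac{1458}{625}.$$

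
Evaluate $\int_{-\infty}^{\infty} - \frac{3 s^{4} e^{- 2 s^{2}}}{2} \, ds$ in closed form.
$- \frac{9 \sqrt{2} \sqrt{\pi}}{64}$

Consider the simpler parametrised integral
$$J(a) = \int_{-\infty}^{\infty} - \frac{3 e^{- a s^{2}}}{2} \, ds = - \frac{3 \sqrt{\pi}}{2 \sqrt{a}}.$$

Differentiating under the integral sign brings down a factor of $(-s^2)$:
$$\frac{dJ}{da} = \int_{-\infty}^{\infty} \frac{3 s^{2} e^{- a s^{2}}}{2} \, ds = \frac{3 \sqrt{\pi}}{4 a^{\frac{3}{2}}}.$$

Repeating twice in total — each differentiation brings down another $(-s^2)$ — gives
$$\frac{d^{2}J}{da^{2}} = \int_{-\infty}^{\infty} - \frac{3 s^{4} e^{- a s^{2}}}{2} \, ds = - \frac{9 \sqrt{\pi}}{8 a^{\frac{5}{2}}},$$
and the integrand here is exactly the target integrand, so $I = - \frac{9 \sqrt{\pi}}{8 a^{\frac{5}{2}}}$.

Setting $a = 2$:
$$I = - \frac{9 \sqrt{2} \sqrt{\pi}}{64}.$$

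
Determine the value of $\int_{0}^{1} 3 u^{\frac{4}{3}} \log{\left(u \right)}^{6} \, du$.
$\frac{4723920}{823543}$

Consider the simpler parametrised integral
$$J(a) = \int_{0}^{1} 3 u^{a} \, du = \frac{3}{a + 1}.$$

Differentiating under the integral sign brings down a factor of $\ln u$:
$$\frac{dJ}{da} = \int_{0}^{1} 3 u^{a} \log{\left(u \right)} \, du = - \frac{3}{\left(a + 1\right)^{2}}.$$

Repeating $6$ times in total — each differentiation brings down another $\ln u$ — gives
$$\frac{d^{6}J}{da^{6}} = \int_{0}^{1} 3 u^{a} \log{\left(u \right)}^{6} \, du = \frac{2160}{\left(a + 1\right)^{7}},$$
and the integrand here is exactly the target integrand, so $I = \frac{2160}{\left(a + 1\right)^{7}}$.

Setting $a = \frac{4}{3}$:
$$I = \frac{4723920}{823543}.$$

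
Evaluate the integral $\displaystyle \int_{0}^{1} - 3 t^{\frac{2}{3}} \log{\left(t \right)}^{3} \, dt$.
$\frac{1458}{625}$

Begin with the known integral
$$J(a) = \int_{0}^{1} - 3 t^{a} \, dt = - \frac{3}{a + 1}.$$

Differentiating under the integral sign brings down a factor of $\ln t$:
$$\frac{dJ}{da} = \int_{0}^{1} - 3 t^{a} \log{\left(t \right)} \, dt = \frac{3}{\left(a + 1\right)^{2}}.$$

Repeating $3$ times in total — each differentiation brings down another $\ln t$ — gives
$$\frac{d^{3}J}{da^{3}} = \int_{0}^{1} - 3 t^{a} \log{\left(t \right)}^{3} \, dt = \frac{18}{\left(a + 1\right)^{4}},$$
and the integrand here is exactly the target integrand, so $I = \frac{18}{\left(a + 1\right)^{4}}$.

Setting $a = \frac{2}{3}$:
$$I = \frac{1458}{625}.$$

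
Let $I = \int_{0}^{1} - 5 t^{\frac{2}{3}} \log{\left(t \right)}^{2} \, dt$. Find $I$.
$- \frac{54}{25}$

Consider the simpler parametrised integral
$$J(a) = \int_{0}^{1} - 5 t^{a} \, dt = - \frac{5}{a + 1}.$$

Differentiating under the integral sign brings down a factor of $\ln t$:
$$\frac{dJ}{da} = \int_{0}^{1} - 5 t^{a} \log{\left(t \right)} \, dt = \frac{5}{\left(a + 1\right)^{2}}.$$

Repeating twice in total — each differentiation brings down another $\ln t$ — gives
$$\frac{d^{2}J}{da^{2}} = \int_{0}^{1} - 5 t^{a} \log{\left(t \right)}^{2} \, dt = - \frac{10}{\left(a + 1\right)^{3}},$$
and the integrand here is exactly the target integrand, so $I = - \frac{10}{\left(a + 1\right)^{3}}$.

Setting $a = \frac{2}{3}$:
$$I = - \frac{54}{25}.$$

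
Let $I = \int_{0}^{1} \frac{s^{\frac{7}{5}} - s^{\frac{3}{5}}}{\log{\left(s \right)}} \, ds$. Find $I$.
$- \log{\left(2 \right)} + \log{\left(3 \right)}$

Introduce a parameter $a$ in the exponent: let $I(a) = \int_{0}^{1} \frac{s^{\frac{7}{5}} - s^{a}}{\log{\left(s \right)}} \, ds$.

Since $\dfrac{\partial}{\partial a}\,s^{a} = s^{a} \ln s$, the $\ln s$ in the denominator cancels and
$$\frac{dI}{da} = \int_{0}^{1} -1 s^{a} \, ds = -1 \left[\frac{s^{a+1}}{a+1}\right]_0^1 = - \frac{1}{a + 1}.$$

Integrating with respect to $a$ gives $I(a) = - \log{\left(\frac{5 a}{12} + \frac{5}{12} \right)} + C$.

At $a = \frac{7}{5}$ the integrand is identically $0$, so $I(\frac{7}{5}) = 0$. The closed form gives $0$, hence $C = 0$.

Setting $a = \frac{3}{5}$:
$$I = - \log{\left(2 \right)} + \log{\left(3 \right)}.$$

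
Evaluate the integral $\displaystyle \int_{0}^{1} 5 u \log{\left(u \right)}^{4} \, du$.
$\frac{15}{4}$

Begin with the known integral
$$J(a) = \int_{0}^{1} 5 u^{a} \, du = \frac{5}{a + 1}.$$

Differentiating under the integral sign brings down a factor of $\ln u$:
$$\frac{dJ}{da} = \int_{0}^{1} 5 u^{a} \log{\left(u \right)} \, du = - \frac{5}{\left(a + 1\right)^{2}}.$$

Repeating $4$ times in total — each differentiation brings down another $\ln u$ — gives
$$\frac{d^{4}J}{da^{4}} = \int_{0}^{1} 5 u^{a} \log{\left(u \right)}^{4} \, du = \frac{120}{\left(a + 1\right)^{5}},$$
and the integrand here is exactly the target integrand, so $I = \frac{120}{\left(a + 1\right)^{5}}$.

Setting $a = 1$:
$$I = \frac{15}{4}.$$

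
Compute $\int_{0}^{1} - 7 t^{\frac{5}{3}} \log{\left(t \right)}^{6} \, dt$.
$- \frac{688905}{131072}$

Begin with the known integral
$$J(a) = \int_{0}^{1} - 7 t^{a} \, dt = - \frac{7}{a + 1}.$$

Differentiating under the integral sign brings down a factor of $\ln t$:
$$\frac{dJ}{da} = \int_{0}^{1} - 7 t^{a} \log{\left(t \right)} \, dt = \frac{7}{\left(a + 1\right)^{2}}.$$

Repeating $6$ times in total — each differentiation brings down another $\ln t$ — gives
$$\frac{d^{6}J}{da^{6}} = \int_{0}^{1} - 7 t^{a} \log{\left(t \right)}^{6} \, dt = - \frac{5040}{\left(a + 1\right)^{7}},$$
and the integrand here is exactly the target integrand, so $I = - \frac{5040}{\left(a + 1\right)^{7}}$.

Setting $a = \frac{5}{3}$:
$$I = - \frac{688905}{131072}.$$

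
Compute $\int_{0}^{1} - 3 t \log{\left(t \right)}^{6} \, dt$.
$- \frac{135}{8}$

Start from the elementary integral
$$J(a) = \int_{0}^{1} - 3 t^{a} \, dt = - \frac{3}{a + 1}.$$

Differentiating under the integral sign brings down a factor of $\ln t$:
$$\frac{dJ}{da} = \int_{0}^{1} - 3 t^{a} \log{\left(t \right)} \, dt = \frac{3}{\left(a + 1\right)^{2}}.$$

Repeating $6$ times in total — each differentiation brings down another $\ln t$ — gives
$$\frac{d^{6}J}{da^{6}} = \int_{0}^{1} - 3 t^{a} \log{\left(t \right)}^{6} \, dt = - \frac{2160}{\left(a + 1\right)^{7}},$$
and the integrand here is exactly the target integrand, so $I = - \frac{2160}{\left(a + 1\right)^{7}}$.

Setting $a = 1$:
$$I = - \frac{135}{8}.$$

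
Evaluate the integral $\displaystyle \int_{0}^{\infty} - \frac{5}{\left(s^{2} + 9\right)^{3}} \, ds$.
$- \frac{5 \pi}{1296}$

Recall the elementary integral
$$J(a) = \int_{0}^{\infty} - \frac{5}{a^{2} + s^{2}} \, ds = - \frac{5 \pi}{2 a}.$$

Differentiating under the integral sign with respect to $a$,
$$\frac{dJ}{da} = \int_{0}^{\infty} \frac{10 a}{\left(a^{2} + s^{2}\right)^{2}} \, ds = \frac{5 \pi}{2 a^{2}},$$
so $\int_{0}^{\infty} - \frac{5}{\left(a^{2} + s^{2}\right)^{2}} \, ds = - \frac{5 \pi}{4 a^{3}}$.

Repeating — each differentiation of $1/(s^2+a^2)^j$ produces $-2ja/(s^2+a^2)^{j+1}$ — and dividing through by $-2ja$ at each step yields, after $2$ differentiations in total,
$$\int_{0}^{\infty} - \frac{5}{\left(a^{2} + s^{2}\right)^{3}} \, ds = - \frac{15 \pi}{16 a^{5}}.$$

Setting $a = 3$:
$$I = - \frac{5 \pi}{1296}.$$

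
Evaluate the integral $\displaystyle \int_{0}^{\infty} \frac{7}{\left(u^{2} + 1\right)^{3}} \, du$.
$\frac{21 \pi}{16}$

Recall the elementary integral
$$J(a) = \int_{0}^{\infty} \frac{7}{a^{2} + u^{2}} \, du = \frac{7 \pi}{2 a}.$$

Differentiating under the integral sign with respect to $a$,
$$\frac{dJ}{da} = \int_{0}^{\infty} - \frac{14 a}{\left(a^{2} + u^{2}\right)^{2}} \, du = - \frac{7 \pi}{2 a^{2}},$$
so $\int_{0}^{\infty} \frac{7}{\left(a^{2} + u^{2}\right)^{2}} \, du = \frac{7 \pi}{4 a^{3}}$.

Repeating — each differentiation of $1/(u^2+a^2)^j$ produces $-2ja/(u^2+a^2)^{j+1}$ — and dividing through by $-2ja$ at each step yields, after $2$ differentiations in total,
$$\int_{0}^{\infty} \frac{7}{\left(a^{2} + u^{2}\right)^{3}} \, du = \frac{21 \pi}{16 a^{5}}.$$

Setting $a = 1$:
$$I = \frac{21 \pi}{16}.$$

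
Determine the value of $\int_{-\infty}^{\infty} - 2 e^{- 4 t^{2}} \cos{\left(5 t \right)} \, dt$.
$- \frac{\sqrt{\pi}}{e^{\frac{25}{16}}}$

Define $I(b) = \int_{-\infty}^{\infty} - 2 e^{- 4 t^{2}} \cos{\left(b t \right)} \, dt$.

Differentiating under the integral sign,
$$I'(b) = \int_{-\infty}^{\infty} 2 t e^{- 4 t^{2}} \sin{\left(b t \right)} \, dt.$$

Integrate $\int_{-\infty}^{\infty} t \sin(b t)\, e^{- 4 t^{2}}\, dt$ by parts with $u = \sin(b t)$ and $dv = t\, e^{- 4 t^{2}}\, dt$, giving $v = - \frac{e^{- 4 t^{2}}}{8}$. The boundary term vanishes and
$$\int_{-\infty}^{\infty} t \sin(b t)\, e^{- 4 t^{2}}\, dt = \frac{b}{8} \int_{-\infty}^{\infty} \cos(b t)\, e^{- 4 t^{2}}\, dt,$$
so $I'(b) = - \frac{b}{8}\, I(b)$.

This is a separable first-order ODE; solving with the initial condition $I(0) = \int_{-\infty}^{\infty} - 2 e^{- 4 t^{2}}\,dt = - \sqrt{\pi}$ gives
$$I(b) = - \sqrt{\pi} e^{- \frac{b^{2}}{16}}.$$

Setting $b = 5$:
$$I = - \frac{\sqrt{\pi}}{e^{\frac{25}{16}}}.$$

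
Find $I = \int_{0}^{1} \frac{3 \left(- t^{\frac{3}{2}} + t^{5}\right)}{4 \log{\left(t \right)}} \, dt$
$- \frac{3 \log{\left(5 \right)}}{4} + \frac{3 \log{\left(3 \right)}}{4} + \frac{3 \log{\left(2 \right)}}{2}$

Consider the one-parameter family: let $I(a) = \int_{0}^{1} \frac{3 \left(- t^{\frac{3}{2}} + t^{a}\right)}{4 \log{\left(t \right)}} \, dt$.

Since $\dfrac{\partial}{\partial a}\,t^{a} = t^{a} \ln t$, the $\ln t$ in the denominator cancels and
$$\frac{dI}{da} = \int_{0}^{1} \frac{3}{4} t^{a} \, dt = \frac{3}{4} \left[\frac{t^{a+1}}{a+1}\right]_0^1 = \frac{3}{4 \left(a + 1\right)}.$$

Integrating with respect to $a$ gives $I(a) = \log{\left(\frac{2^{\frac{3}{4}} \sqrt[4]{5} \left(a + 1\right)^{\frac{3}{4}}}{5} \right)} + C$.

At $a = \frac{3}{2}$ the integrand is identically $0$, so $I(\frac{3}{2}) = 0$. The closed form gives $0$, hence $C = 0$.

Setting $a = 5$:
$$I = - \frac{3 \log{\left(5 \right)}}{4} + \frac{3 \log{\left(3 \right)}}{4} + \frac{3 \log{\left(2 \right)}}{2}.$$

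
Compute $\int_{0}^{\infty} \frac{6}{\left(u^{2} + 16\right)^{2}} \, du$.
$\frac{3 \pi}{128}$

Start from the standard arctangent integral
$$J(a) = \int_{0}^{\infty} \frac{6}{a^{2} + u^{2}} \, du = \frac{3 \pi}{a}.$$

Differentiating under the integral sign with respect to $a$,
$$\frac{dJ}{da} = \int_{0}^{\infty} - \frac{12 a}{\left(a^{2} + u^{2}\right)^{2}} \, du = - \frac{3 \pi}{a^{2}},$$
so $\int_{0}^{\infty} \frac{6}{\left(a^{2} + u^{2}\right)^{2}} \, du = \frac{3 \pi}{2 a^{3}}$.

Setting $a = 4$:
$$I = \frac{3 \pi}{128}.$$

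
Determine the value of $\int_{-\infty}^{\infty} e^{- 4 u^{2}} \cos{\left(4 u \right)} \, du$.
$\frac{\sqrt{\pi}}{2 e}$

Define $I(b) = \int_{-\infty}^{\infty} e^{- 4 u^{2}} \cos{\left(b u \right)} \, du$.

Differentiating under the integral sign,
$$I'(b) = \int_{-\infty}^{\infty} - u e^{- 4 u^{2}} \sin{\left(b u \right)} \, du.$$

Integrate $\int_{-\infty}^{\infty} u \sin(b u)\, e^{- 4 u^{2}}\, du$ by parts with $w = \sin(b u)$ and $dv = u\, e^{- 4 u^{2}}\, du$, giving $v = - \frac{e^{- 4 u^{2}}}{8}$. The boundary term vanishes and
$$\int_{-\infty}^{\infty} u \sin(b u)\, e^{- 4 u^{2}}\, du = \frac{b}{8} \int_{-\infty}^{\infty} \cos(b u)\, e^{- 4 u^{2}}\, du,$$
so $I'(b) = - \frac{b}{8}\, I(b)$.

This is a separable first-order ODE; solving with the initial condition $I(0) = \int_{-\infty}^{\infty} e^{- 4 u^{2}}\,du = \frac{\sqrt{\pi}}{2}$ gives
$$I(b) = \frac{\sqrt{\pi} e^{- \frac{b^{2}}{16}}}{2}.$$

Setting $b = 4$:
$$I = \frac{\sqrt{\pi}}{2 e}.$$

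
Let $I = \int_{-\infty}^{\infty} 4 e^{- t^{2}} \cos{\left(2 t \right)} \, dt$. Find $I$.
$\frac{4 \sqrt{\pi}}{e}$

Define $I(b) = \int_{-\infty}^{\infty} 4 e^{- t^{2}} \cos{\left(b t \right)} \, dt$.

Differentiating under the integral sign,
$$I'(b) = \int_{-\infty}^{\infty} - 4 t e^{- t^{2}} \sin{\left(b t \right)} \, dt.$$

Integrate $\int_{-\infty}^{\infty} t \sin(b t)\, e^{- t^{2}}\, dt$ by parts with $u = \sin(b t)$ and $dv = t\, e^{- t^{2}}\, dt$, giving $v = - \frac{e^{- t^{2}}}{2}$. The boundary term vanishes and
$$\int_{-\infty}^{\infty} t \sin(b t)\, e^{- t^{2}}\, dt = \frac{b}{2} \int_{-\infty}^{\infty} \cos(b t)\, e^{- t^{2}}\, dt,$$
so $I'(b) = - \frac{b}{2}\, I(b)$.

This is a separable first-order ODE; solving with the initial condition $I(0) = \int_{-\infty}^{\infty} 4 e^{- t^{2}}\,dt = 4 \sqrt{\pi}$ gives
$$I(b) = 4 \sqrt{\pi} e^{- \frac{b^{2}}{4}}.$$

Setting $b = 2$:
$$I = \frac{4 \sqrt{\pi}}{e}.$$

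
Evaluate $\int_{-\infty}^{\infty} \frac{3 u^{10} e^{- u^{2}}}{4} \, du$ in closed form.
$\frac{2835 \sqrt{\pi}}{128}$

Begin with the known integral
$$J(a) = \int_{-\infty}^{\infty} \frac{3 e^{- a u^{2}}}{4} \, du = \frac{3 \sqrt{\pi}}{4 \sqrt{a}}.$$

Differentiating under the integral sign brings down a factor of $(-u^2)$:
$$\frac{dJ}{da} = \int_{-\infty}^{\infty} - \frac{3 u^{2} e^{- a u^{2}}}{4} \, du = - \frac{3 \sqrt{\pi}}{8 a^{\frac{3}{2}}}.$$

Repeating $5$ times in total — each differentiation brings down another $(-u^2)$ — gives
$$\frac{d^{5}J}{da^{5}} = \int_{-\infty}^{\infty} - \frac{3 u^{10} e^{- a u^{2}}}{4} \, du = - \frac{2835 \sqrt{\pi}}{128 a^{\frac{11}{2}}},$$
and the integrand here is $(-1)^{5}$ times the target integrand, so $I = (-1)^{5}\,\frac{d^{5}J}{da^{5}} = \frac{2835 \sqrt{\pi}}{128 a^{\frac{11}{2}}}$.

Setting $a = 1$:
$$I = \frac{2835 \sqrt{\pi}}{128}.$$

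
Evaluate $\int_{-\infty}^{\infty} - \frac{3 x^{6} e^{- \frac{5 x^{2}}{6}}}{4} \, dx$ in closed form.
$- \frac{243 \sqrt{30} \sqrt{\pi}}{500}$

Consider the simpler parametrised integral
$$J(a) = \int_{-\infty}^{\infty} - \frac{3 e^{- a x^{2}}}{4} \, dx = - \frac{3 \sqrt{\pi}}{4 \sqrt{a}}.$$

Differentiating under the integral sign brings down a factor of $(-x^2)$:
$$\frac{dJ}{da} = \int_{-\infty}^{\infty} \frac{3 x^{2} e^{- a x^{2}}}{4} \, dx = \frac{3 \sqrt{\pi}}{8 a^{\frac{3}{2}}}.$$

Repeating $3$ times in total — each differentiation brings down another $(-x^2)$ — gives
$$\frac{d^{3}J}{da^{3}} = \int_{-\infty}^{\infty} \frac{3 x^{6} e^{- a x^{2}}}{4} \, dx = \frac{45 \sqrt{\pi}}{32 a^{\frac{7}{2}}},$$
and the integrand here is $(-1)^{3}$ times the target integrand, so $I = (-1)^{3}\,\frac{d^{3}J}{da^{3}} = - \frac{45 \sqrt{\pi}}{32 a^{\frac{7}{2}}}$.

Setting $a = \frac{5}{6}$:
$$I = - \frac{243 \sqrt{30} \sqrt{\pi}}{500}.$$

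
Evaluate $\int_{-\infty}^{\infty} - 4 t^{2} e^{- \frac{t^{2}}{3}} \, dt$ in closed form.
$- 6 \sqrt{3} \sqrt{\pi}$

Begin with the known integral
$$J(a) = \int_{-\infty}^{\infty} - 4 e^{- a t^{2}} \, dt = - \frac{4 \sqrt{\pi}}{\sqrt{a}}.$$

Differentiating under the integral sign brings down a factor of $(-t^2)$:
$$\frac{dJ}{da} = \int_{-\infty}^{\infty} 4 t^{2} e^{- a t^{2}} \, dt = \frac{2 \sqrt{\pi}}{a^{\frac{3}{2}}}.$$

The integral on the left is $-I$, so $I = - \frac{2 \sqrt{\pi}}{a^{\frac{3}{2}}}$.

Setting $a = \frac{1}{3}$:
$$I = - 6 \sqrt{3} \sqrt{\pi}.$$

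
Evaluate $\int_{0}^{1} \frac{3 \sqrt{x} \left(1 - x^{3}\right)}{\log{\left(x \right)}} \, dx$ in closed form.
$- \log{\left(27 \right)}$

Replace the exponent $\frac{1}{2}$ by a parameter $a$: let $I(a) = \int_{0}^{1} \frac{3 \left(- x^{\frac{7}{2}} + x^{a}\right)}{\log{\left(x \right)}} \, dx$.

Since $\dfrac{\partial}{\partial a}\,x^{a} = x^{a} \ln x$, the $\ln x$ in the denominator cancels and
$$\frac{dI}{da} = \int_{0}^{1} 3 x^{a} \, dx = 3 \left[\frac{x^{a+1}}{a+1}\right]_0^1 = \frac{3}{a + 1}.$$

Integrating with respect to $a$ gives $I(a) = \log{\left(\frac{8 \left(a + 1\right)^{3}}{729} \right)} + C$.

At $a = \frac{7}{2}$ the integrand is identically $0$, so $I(\frac{7}{2}) = 0$. The closed form gives $0$, hence $C = 0$.

Setting $a = \frac{1}{2}$:
$$I = - \log{\left(27 \right)}.$$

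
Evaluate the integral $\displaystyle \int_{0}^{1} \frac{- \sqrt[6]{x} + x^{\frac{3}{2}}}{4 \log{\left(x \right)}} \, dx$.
$- \frac{\log{\left(7 \right)}}{4} + \frac{\log{\left(15 \right)}}{4}$

Consider the one-parameter family: let $I(a) = \int_{0}^{1} \frac{x^{\frac{3}{2}} - x^{a}}{4 \log{\left(x \right)}} \, dx$.

Since $\dfrac{\partial}{\partial a}\,x^{a} = x^{a} \ln x$, the $\ln x$ in the denominator cancels and
$$\frac{dI}{da} = \int_{0}^{1} - \frac{1}{4} x^{a} \, dx = - \frac{1}{4} \left[\frac{x^{a+1}}{a+1}\right]_0^1 = - \frac{1}{4 a + 4}.$$

Integrating with respect to $a$ gives $I(a) = - \frac{\log{\left(a + 1 \right)}}{4} - \frac{\log{\left(2 \right)}}{4} + \frac{\log{\left(5 \right)}}{4} + C$.

At $a = \frac{3}{2}$ the integrand is identically $0$, so $I(\frac{3}{2}) = 0$. The closed form gives $0$, hence $C = 0$.

Setting $a = \frac{1}{6}$:
$$I = - \frac{\log{\left(7 \right)}}{4} + \frac{\log{\left(15 \right)}}{4}.$$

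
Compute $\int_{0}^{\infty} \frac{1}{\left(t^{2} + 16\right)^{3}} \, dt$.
$\frac{3 \pi}{16384}$

Begin with the known result
$$J(a) = \int_{0}^{\infty} \frac{1}{a^{2} + t^{2}} \, dt = \frac{\pi}{2 a}.$$

Differentiating under the integral sign with respect to $a$,
$$\frac{dJ}{da} = \int_{0}^{\infty} - \frac{2 a}{\left(a^{2} + t^{2}\right)^{2}} \, dt = - \frac{\pi}{2 a^{2}},$$
so $\int_{0}^{\infty} \frac{1}{\left(a^{2} + t^{2}\right)^{2}} \, dt = \frac{\pi}{4 a^{3}}$.

Repeating — each differentiation of $1/(t^2+a^2)^j$ produces $-2ja/(t^2+a^2)^{j+1}$ — and dividing through by $-2ja$ at each step yields, after $2$ differentiations in total,
$$\int_{0}^{\infty} \frac{1}{\left(a^{2} + t^{2}\right)^{3}} \, dt = \frac{3 \pi}{16 a^{5}}.$$

Setting $a = 4$:
$$I = \frac{3 \pi}{16384}.$$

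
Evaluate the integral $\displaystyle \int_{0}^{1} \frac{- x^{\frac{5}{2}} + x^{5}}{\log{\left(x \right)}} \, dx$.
$\log{\left(\frac{12}{7} \right)}$

Introduce a parameter $a$ in the exponent: let $I(a) = \int_{0}^{1} \frac{x^{5} - x^{a}}{\log{\left(x \right)}} \, dx$.

Since $\dfrac{\partial}{\partial a}\,x^{a} = x^{a} \ln x$, the $\ln x$ in the denominator cancels and
$$\frac{dI}{da} = \int_{0}^{1} -1 x^{a} \, dx = -1 \left[\frac{x^{a+1}}{a+1}\right]_0^1 = - \frac{1}{a + 1}.$$

Integrating with respect to $a$ gives $I(a) = \log{\left(\frac{6}{a + 1} \right)} + C$.

At $a = 5$ the integrand is identically $0$, so $I(5) = 0$. The closed form gives $0$, hence $C = 0$.

Setting $a = \frac{5}{2}$:
$$I = \log{\left(\frac{12}{7} \right)}.$$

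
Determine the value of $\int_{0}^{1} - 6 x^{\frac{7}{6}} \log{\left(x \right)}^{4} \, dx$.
$- \frac{1119744}{371293}$

Consider the simpler parametrised integral
$$J(a) = \int_{0}^{1} - 6 x^{a} \, dx = - \frac{6}{a + 1}.$$

Differentiating under the integral sign brings down a factor of $\ln x$:
$$\frac{dJ}{da} = \int_{0}^{1} - 6 x^{a} \log{\left(x \right)} \, dx = \frac{6}{\left(a + 1\right)^{2}}.$$

Repeating $4$ times in total — each differentiation brings down another $\ln x$ — gives
$$\frac{d^{4}J}{da^{4}} = \int_{0}^{1} - 6 x^{a} \log{\left(x \right)}^{4} \, dx = - \frac{144}{\left(a + 1\right)^{5}},$$
and the integrand here is exactly the target integrand, so $I = - \frac{144}{\left(a + 1\right)^{5}}$.

Setting $a = \frac{7}{6}$:
$$I = - \frac{1119744}{371293}.$$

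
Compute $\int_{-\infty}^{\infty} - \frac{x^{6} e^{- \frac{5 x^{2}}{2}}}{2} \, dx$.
$- \frac{3 \sqrt{10} \sqrt{\pi}}{250}$

Begin with the known integral
$$J(a) = \int_{-\infty}^{\infty} - \frac{e^{- a x^{2}}}{2} \, dx = - \frac{\sqrt{\pi}}{2 \sqrt{a}}.$$

Differentiating under the integral sign brings down a factor of $(-x^2)$:
$$\frac{dJ}{da} = \int_{-\infty}^{\infty} \frac{x^{2} e^{- a x^{2}}}{2} \, dx = \frac{\sqrt{\pi}}{4 a^{\frac{3}{2}}}.$$

Repeating $3$ times in total — each differentiation brings down another $(-x^2)$ — gives
$$\frac{d^{3}J}{da^{3}} = \int_{-\infty}^{\infty} \frac{x^{6} e^{- a x^{2}}}{2} \, dx = \frac{15 \sqrt{\pi}}{16 a^{\frac{7}{2}}},$$
and the integrand here is $(-1)^{3}$ times the target integrand, so $I = (-1)^{3}\,\frac{d^{3}J}{da^{3}} = - \frac{15 \sqrt{\pi}}{16 a^{\frac{7}{2}}}$.

Setting $a = \frac{5}{2}$:
$$I = - \frac{3 \sqrt{10} \sqrt{\pi}}{250}.$$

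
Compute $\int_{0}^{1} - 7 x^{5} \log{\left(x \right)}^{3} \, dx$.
$\frac{7}{216}$

Consider the simpler parametrised integral
$$J(a) = \int_{0}^{1} - 7 x^{a} \, dx = - \frac{7}{a + 1}.$$

Differentiating under the integral sign brings down a factor of $\ln x$:
$$\frac{dJ}{da} = \int_{0}^{1} - 7 x^{a} \log{\left(x \right)} \, dx = \frac{7}{\left(a + 1\right)^{2}}.$$

Repeating $3$ times in total — each differentiation brings down another $\ln x$ — gives
$$\frac{d^{3}J}{da^{3}} = \int_{0}^{1} - 7 x^{a} \log{\left(x \right)}^{3} \, dx = \frac{42}{\left(a + 1\right)^{4}},$$
and the integrand here is exactly the target integrand, so $I = \frac{42}{\left(a + 1\right)^{4}}$.

Setting $a = 5$:
$$I = \frac{7}{216}.$$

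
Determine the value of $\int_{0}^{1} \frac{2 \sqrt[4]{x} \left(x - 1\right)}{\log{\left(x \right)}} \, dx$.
$- \log{\left(\frac{25}{81} \right)}$

Replace the exponent $\frac{1}{4}$ by a parameter $a$: let $I(a) = \int_{0}^{1} \frac{2 \left(x^{\frac{5}{4}} - x^{a}\right)}{\log{\left(x \right)}} \, dx$.

Since $\dfrac{\partial}{\partial a}\,x^{a} = x^{a} \ln x$, the $\ln x$ in the denominator cancels and
$$\frac{dI}{da} = \int_{0}^{1} -2 x^{a} \, dx = -2 \left[\frac{x^{a+1}}{a+1}\right]_0^1 = - \frac{2}{a + 1}.$$

Integrating with respect to $a$ gives $I(a) = - \log{\left(\frac{16 \left(a + 1\right)^{2}}{81} \right)} + C$.

At $a = \frac{5}{4}$ the integrand is identically $0$, so $I(\frac{5}{4}) = 0$. The closed form gives $0$, hence $C = 0$.

Setting $a = \frac{1}{4}$:
$$I = - \log{\left(\frac{25}{81} \right)}.$$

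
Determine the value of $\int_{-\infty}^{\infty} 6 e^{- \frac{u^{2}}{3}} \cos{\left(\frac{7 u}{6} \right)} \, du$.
$\frac{6 \sqrt{3} \sqrt{\pi}}{e^{\frac{49}{48}}}$

Let $b$ denote the cosine frequency and define $I(b) = \int_{-\infty}^{\infty} 6 e^{- \frac{u^{2}}{3}} \cos{\left(b u \right)} \, du$.

Differentiating under the integral sign,
$$I'(b) = \int_{-\infty}^{\infty} - 6 u e^{- \frac{u^{2}}{3}} \sin{\left(b u \right)} \, du.$$

Integrate $\int_{-\infty}^{\infty} u \sin(b u)\, e^{- \frac{u^{2}}{3}}\, du$ by parts with $w = \sin(b u)$ and $dv = u\, e^{- \frac{u^{2}}{3}}\, du$, giving $v = - \frac{3 e^{- \frac{u^{2}}{3}}}{2}$. The boundary term vanishes and
$$\int_{-\infty}^{\infty} u \sin(b u)\, e^{- \frac{u^{2}}{3}}\, du = \frac{3 b}{2} \int_{-\infty}^{\infty} \cos(b u)\, e^{- \frac{u^{2}}{3}}\, du,$$
so $I'(b) = - \frac{3 b}{2}\, I(b)$.

This is a separable first-order ODE; solving with the initial condition $I(0) = \int_{-\infty}^{\infty} 6 e^{- \frac{u^{2}}{3}}\,du = 6 \sqrt{3} \sqrt{\pi}$ gives
$$I(b) = 6 \sqrt{3} \sqrt{\pi} e^{- \frac{3 b^{2}}{4}}.$$

Setting $b = \frac{7}{6}$:
$$I = \frac{6 \sqrt{3} \sqrt{\pi}}{e^{\frac{49}{48}}}.$$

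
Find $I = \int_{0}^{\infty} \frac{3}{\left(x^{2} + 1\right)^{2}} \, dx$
$\frac{3 \pi}{4}$

Recall the elementary integral
$$J(a) = \int_{0}^{\infty} \frac{3}{a^{2} + x^{2}} \, dx = \frac{3 \pi}{2 a}.$$

Differentiating under the integral sign with respect to $a$,
$$\frac{dJ}{da} = \int_{0}^{\infty} - \frac{6 a}{\left(a^{2} + x^{2}\right)^{2}} \, dx = - \frac{3 \pi}{2 a^{2}},$$
so $\int_{0}^{\infty} \frac{3}{\left(a^{2} + x^{2}\right)^{2}} \, dx = \frac{3 \pi}{4 a^{3}}$.

Setting $a = 1$:
$$I = \frac{3 \pi}{4}.$$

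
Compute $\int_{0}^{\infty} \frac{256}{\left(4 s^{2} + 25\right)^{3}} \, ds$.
$\frac{24 \pi}{3125}$

Begin with the known result
$$J(a) = \int_{0}^{\infty} \frac{4}{a^{2} + s^{2}} \, ds = \frac{2 \pi}{a}.$$

Differentiating under the integral sign with respect to $a$,
$$\frac{dJ}{da} = \int_{0}^{\infty} - \frac{8 a}{\left(a^{2} + s^{2}\right)^{2}} \, ds = - \frac{2 \pi}{a^{2}},$$
so $\int_{0}^{\infty} \frac{4}{\left(a^{2} + s^{2}\right)^{2}} \, ds = \frac{\pi}{a^{3}}$.

Repeating — each differentiation of $1/(s^2+a^2)^j$ produces $-2ja/(s^2+a^2)^{j+1}$ — and dividing through by $-2ja$ at each step yields, after $2$ differentiations in total,
$$\int_{0}^{\infty} \frac{4}{\left(a^{2} + s^{2}\right)^{3}} \, ds = \frac{3 \pi}{4 a^{5}}.$$

Setting $a = \frac{5}{2}$:
$$I = \frac{24 \pi}{3125}.$$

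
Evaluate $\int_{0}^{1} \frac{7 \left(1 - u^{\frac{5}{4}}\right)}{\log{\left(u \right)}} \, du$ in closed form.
$- \log{\left(\frac{4782969}{16384} \right)}$

Consider the one-parameter family: let $I(a) = \int_{0}^{1} \frac{7 \left(1 - u^{a}\right)}{\log{\left(u \right)}} \, du$.

Since $\dfrac{\partial}{\partial a}\,u^{a} = u^{a} \ln u$, the $\ln u$ in the denominator cancels and
$$\frac{dI}{da} = \int_{0}^{1} -7 u^{a} \, du = -7 \left[\frac{u^{a+1}}{a+1}\right]_0^1 = - \frac{7}{a + 1}.$$

Integrating with respect to $a$ gives $I(a) = - 7 \log{\left(a + 1 \right)} + C$.

At $a = 0$ the integrand is identically $0$, so $I(0) = 0$. The closed form gives $0$, hence $C = 0$.

Setting $a = \frac{5}{4}$:
$$I = - \log{\left(\frac{4782969}{16384} \right)}.$$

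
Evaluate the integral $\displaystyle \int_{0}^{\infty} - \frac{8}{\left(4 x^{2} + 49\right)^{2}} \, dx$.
$- \frac{\pi}{343}$

Recall the elementary integral
$$J(a) = \int_{0}^{\infty} - \frac{1}{2 \left(a^{2} + x^{2}\right)} \, dx = - \frac{\pi}{4 a}.$$

Differentiating under the integral sign with respect to $a$,
$$\frac{dJ}{da} = \int_{0}^{\infty} \frac{a}{\left(a^{2} + x^{2}\right)^{2}} \, dx = \frac{\pi}{4 a^{2}},$$
so $\int_{0}^{\infty} - \frac{1}{2 \left(a^{2} + x^{2}\right)^{2}} \, dx = - \frac{\pi}{8 a^{3}}$.

Setting $a = \frac{7}{2}$:
$$I = - \frac{\pi}{343}.$$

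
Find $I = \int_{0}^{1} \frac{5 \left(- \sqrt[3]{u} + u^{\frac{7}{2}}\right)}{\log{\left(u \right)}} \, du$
$- \log{\left(\frac{32768}{14348907} \right)}$

Replace the exponent $\frac{1}{3}$ by a parameter $a$: let $I(a) = \int_{0}^{1} \frac{5 \left(u^{\frac{7}{2}} - u^{a}\right)}{\log{\left(u \right)}} \, du$.

Since $\dfrac{\partial}{\partial a}\,u^{a} = u^{a} \ln u$, the $\ln u$ in the denominator cancels and
$$\frac{dI}{da} = \int_{0}^{1} -5 u^{a} \, du = -5 \left[\frac{u^{a+1}}{a+1}\right]_0^1 = - \frac{5}{a + 1}.$$

Integrating with respect to $a$ gives $I(a) = - \log{\left(\frac{32 \left(a + 1\right)^{5}}{59049} \right)} + C$.

At $a = \frac{7}{2}$ the integrand is identically $0$, so $I(\frac{7}{2}) = 0$. The closed form gives $0$, hence $C = 0$.

Setting $a = \frac{1}{3}$:
$$I = - \log{\left(\frac{32768}{14348907} \right)}.$$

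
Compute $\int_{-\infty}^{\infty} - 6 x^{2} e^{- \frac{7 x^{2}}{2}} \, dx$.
$- \frac{6 \sqrt{14} \sqrt{\pi}}{49}$

Begin with the known integral
$$J(a) = \int_{-\infty}^{\infty} - 6 e^{- a x^{2}} \, dx = - \frac{6 \sqrt{\pi}}{\sqrt{a}}.$$

Differentiating under the integral sign brings down a factor of $(-x^2)$:
$$\frac{dJ}{da} = \int_{-\infty}^{\infty} 6 x^{2} e^{- a x^{2}} \, dx = \frac{3 \sqrt{\pi}}{a^{\frac{3}{2}}}.$$

The integral on the left is $-I$, so $I = - \frac{3 \sqrt{\pi}}{a^{\frac{3}{2}}}$.

Setting $a = \frac{7}{2}$:
$$I = - \frac{6 \sqrt{14} \sqrt{\pi}}{49}.$$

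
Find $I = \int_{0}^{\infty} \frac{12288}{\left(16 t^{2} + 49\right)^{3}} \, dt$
$\frac{576 \pi}{16807}$

Start from the standard arctangent integral
$$J(a) = \int_{0}^{\infty} \frac{3}{a^{2} + t^{2}} \, dt = \frac{3 \pi}{2 a}.$$

Differentiating under the integral sign with respect to $a$,
$$\frac{dJ}{da} = \int_{0}^{\infty} - \frac{6 a}{\left(a^{2} + t^{2}\right)^{2}} \, dt = - \frac{3 \pi}{2 a^{2}},$$
so $\int_{0}^{\infty} \frac{3}{\left(a^{2} + t^{2}\right)^{2}} \, dt = \frac{3 \pi}{4 a^{3}}$.

Repeating — each differentiation of $1/(t^2+a^2)^j$ produces $-2ja/(t^2+a^2)^{j+1}$ — and dividing through by $-2ja$ at each step yields, after $2$ differentiations in total,
$$\int_{0}^{\infty} \frac{3}{\left(a^{2} + t^{2}\right)^{3}} \, dt = \frac{9 \pi}{16 a^{5}}.$$

Setting $a = \frac{7}{4}$:
$$I = \frac{576 \pi}{16807}.$$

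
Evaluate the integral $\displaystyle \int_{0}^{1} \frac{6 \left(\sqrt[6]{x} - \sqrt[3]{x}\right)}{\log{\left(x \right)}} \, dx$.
$- \log{\left(\frac{262144}{117649} \right)}$

Replace the exponent $\frac{1}{3}$ by a parameter $a$: let $I(a) = \int_{0}^{1} \frac{6 \left(\sqrt[6]{x} - x^{a}\right)}{\log{\left(x \right)}} \, dx$.

Since $\dfrac{\partial}{\partial a}\,x^{a} = x^{a} \ln x$, the $\ln x$ in the denominator cancels and
$$\frac{dI}{da} = \int_{0}^{1} -6 x^{a} \, dx = -6 \left[\frac{x^{a+1}}{a+1}\right]_0^1 = - \frac{6}{a + 1}.$$

Integrating with respect to $a$ gives $I(a) = - \log{\left(\frac{46656 \left(a + 1\right)^{6}}{117649} \right)} + C$.

At $a = \frac{1}{6}$ the integrand is identically $0$, so $I(\frac{1}{6}) = 0$. The closed form gives $0$, hence $C = 0$.

Setting $a = \frac{1}{3}$:
$$I = - \log{\left(\frac{262144}{117649} \right)}.$$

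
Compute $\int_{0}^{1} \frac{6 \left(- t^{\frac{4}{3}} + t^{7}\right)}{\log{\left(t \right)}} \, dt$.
$- \log{\left(\frac{117649}{191102976} \right)}$

Introduce a parameter $a$ in the exponent: let $I(a) = \int_{0}^{1} \frac{6 \left(t^{7} - t^{a}\right)}{\log{\left(t \right)}} \, dt$.

Since $\dfrac{\partial}{\partial a}\,t^{a} = t^{a} \ln t$, the $\ln t$ in the denominator cancels and
$$\frac{dI}{da} = \int_{0}^{1} -6 t^{a} \, dt = -6 \left[\frac{t^{a+1}}{a+1}\right]_0^1 = - \frac{6}{a + 1}.$$

Integrating with respect to $a$ gives $I(a) = - \log{\left(\frac{\left(a + 1\right)^{6}}{262144} \right)} + C$.

At $a = 7$ the integrand is identically $0$, so $I(7) = 0$. The closed form gives $0$, hence $C = 0$.

Setting $a = \frac{4}{3}$:
$$I = - \log{\left(\frac{117649}{191102976} \right)}.$$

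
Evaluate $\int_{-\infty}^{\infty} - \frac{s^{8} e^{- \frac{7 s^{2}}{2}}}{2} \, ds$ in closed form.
$- \frac{15 \sqrt{14} \sqrt{\pi}}{4802}$

Start from the elementary integral
$$J(a) = \int_{-\infty}^{\infty} - \frac{e^{- a s^{2}}}{2} \, ds = - \frac{\sqrt{\pi}}{2 \sqrt{a}}.$$

Differentiating under the integral sign brings down a factor of $(-s^2)$:
$$\frac{dJ}{da} = \int_{-\infty}^{\infty} \frac{s^{2} e^{- a s^{2}}}{2} \, ds = \frac{\sqrt{\pi}}{4 a^{\frac{3}{2}}}.$$

Repeating $4$ times in total — each differentiation brings down another $(-s^2)$ — gives
$$\frac{d^{4}J}{da^{4}} = \int_{-\infty}^{\infty} - \frac{s^{8} e^{- a s^{2}}}{2} \, ds = - \frac{105 \sqrt{\pi}}{32 a^{\frac{9}{2}}},$$
and the integrand here is exactly the target integrand, so $I = - \frac{105 \sqrt{\pi}}{32 a^{\frac{9}{2}}}$.

Setting $a = \frac{7}{2}$:
$$I = - \frac{15 \sqrt{14} \sqrt{\pi}}{4802}.$$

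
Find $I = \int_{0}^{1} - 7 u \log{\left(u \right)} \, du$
$\frac{7}{4}$

Start from the elementary integral
$$J(a) = \int_{0}^{1} - 7 u^{a} \, du = - \frac{7}{a + 1}.$$

Differentiating under the integral sign brings down a factor of $\ln u$:
$$\frac{dJ}{da} = \int_{0}^{1} - 7 u^{a} \log{\left(u \right)} \, du = \frac{7}{\left(a + 1\right)^{2}}.$$

The integral on the left is $I$, so $I = \frac{7}{\left(a + 1\right)^{2}}$.

Setting $a = 1$:
$$I = \frac{7}{4}.$$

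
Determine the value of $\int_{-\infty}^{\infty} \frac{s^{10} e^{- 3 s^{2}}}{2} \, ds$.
$\frac{35 \sqrt{3} \sqrt{\pi}}{1728}$

Consider the simpler parametrised integral
$$J(a) = \int_{-\infty}^{\infty} \frac{e^{- a s^{2}}}{2} \, ds = \frac{\sqrt{\pi}}{2 \sqrt{a}}.$$

Differentiating under the integral sign brings down a factor of $(-s^2)$:
$$\frac{dJ}{da} = \int_{-\infty}^{\infty} - \frac{s^{2} e^{- a s^{2}}}{2} \, ds = - \frac{\sqrt{\pi}}{4 a^{\frac{3}{2}}}.$$

Repeating $5$ times in total — each differentiation brings down another $(-s^2)$ — gives
$$\frac{d^{5}J}{da^{5}} = \int_{-\infty}^{\infty} - \frac{s^{10} e^{- a s^{2}}}{2} \, ds = - \frac{945 \sqrt{\pi}}{64 a^{\frac{11}{2}}},$$
and the integrand here is $(-1)^{5}$ times the target integrand, so $I = (-1)^{5}\,\frac{d^{5}J}{da^{5}} = \frac{945 \sqrt{\pi}}{64 a^{\frac{11}{2}}}$.

Setting $a = 3$:
$$I = \frac{35 \sqrt{3} \sqrt{\pi}}{1728}.$$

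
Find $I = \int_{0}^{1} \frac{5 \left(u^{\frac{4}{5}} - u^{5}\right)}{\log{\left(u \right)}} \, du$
$- \log{\left(\frac{100000}{243} \right)}$

Introduce a parameter $a$ in the exponent: let $I(a) = \int_{0}^{1} \frac{5 \left(u^{\frac{4}{5}} - u^{a}\right)}{\log{\left(u \right)}} \, du$.

Since $\dfrac{\partial}{\partial a}\,u^{a} = u^{a} \ln u$, the $\ln u$ in the denominator cancels and
$$\frac{dI}{da} = \int_{0}^{1} -5 u^{a} \, du = -5 \left[\frac{u^{a+1}}{a+1}\right]_0^1 = - \frac{5}{a + 1}.$$

Integrating with respect to $a$ gives $I(a) = - \log{\left(\frac{3125 \left(a + 1\right)^{5}}{59049} \right)} + C$.

At $a = \frac{4}{5}$ the integrand is identically $0$, so $I(\frac{4}{5}) = 0$. The closed form gives $0$, hence $C = 0$.

Setting $a = 5$:
$$I = - \log{\left(\frac{100000}{243} \right)}.$$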